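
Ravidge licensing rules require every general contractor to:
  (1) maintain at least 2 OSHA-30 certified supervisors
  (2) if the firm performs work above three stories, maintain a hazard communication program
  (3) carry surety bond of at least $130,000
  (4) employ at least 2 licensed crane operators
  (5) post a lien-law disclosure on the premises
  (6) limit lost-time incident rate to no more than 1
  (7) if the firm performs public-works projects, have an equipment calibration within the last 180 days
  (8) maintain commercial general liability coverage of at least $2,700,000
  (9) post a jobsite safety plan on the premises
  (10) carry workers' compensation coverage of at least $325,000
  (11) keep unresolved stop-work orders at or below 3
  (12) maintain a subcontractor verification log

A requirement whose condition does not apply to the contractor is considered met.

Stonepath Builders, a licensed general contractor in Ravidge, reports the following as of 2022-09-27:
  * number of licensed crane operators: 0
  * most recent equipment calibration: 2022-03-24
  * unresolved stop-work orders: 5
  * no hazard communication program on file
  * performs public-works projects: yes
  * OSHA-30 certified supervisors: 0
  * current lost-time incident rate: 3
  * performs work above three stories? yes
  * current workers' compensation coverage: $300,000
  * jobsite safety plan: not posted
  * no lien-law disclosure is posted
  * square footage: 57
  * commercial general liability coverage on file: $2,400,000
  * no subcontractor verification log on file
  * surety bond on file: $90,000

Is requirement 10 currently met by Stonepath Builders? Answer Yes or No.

10. workers' compensation coverage $300,000 < $325,000 → not met

No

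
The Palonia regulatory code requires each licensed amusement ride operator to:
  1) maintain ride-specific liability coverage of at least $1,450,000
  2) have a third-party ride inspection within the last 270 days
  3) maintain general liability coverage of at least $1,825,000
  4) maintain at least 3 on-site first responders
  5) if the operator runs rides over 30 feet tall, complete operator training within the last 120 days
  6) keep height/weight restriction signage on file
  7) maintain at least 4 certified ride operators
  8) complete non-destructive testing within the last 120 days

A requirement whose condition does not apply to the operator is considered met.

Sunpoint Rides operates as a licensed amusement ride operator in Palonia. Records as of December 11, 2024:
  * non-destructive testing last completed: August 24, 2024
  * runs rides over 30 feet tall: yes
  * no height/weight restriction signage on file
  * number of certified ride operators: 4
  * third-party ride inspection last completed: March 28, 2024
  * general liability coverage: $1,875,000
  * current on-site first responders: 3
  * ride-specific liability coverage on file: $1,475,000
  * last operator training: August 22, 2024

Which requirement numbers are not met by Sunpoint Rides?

1. ride-specific liability coverage $1,475,000 ≥ $1,450,000 → met
2. third-party ride inspection 258 days ago vs limit 270 → met
3. general liability coverage $1,875,000 ≥ $1,825,000 → met
4. on-site first responders 3 ≥ 3 → met
5. condition 'runs rides over 30 feet tall' holds; operator training 111 days ago vs limit 120 → met
6. height/weight restriction signage absent → not met
7. certified ride operators 4 ≥ 4 → met
8. non-destructive testing 109 days ago vs limit 120 → met
Not met: 6

6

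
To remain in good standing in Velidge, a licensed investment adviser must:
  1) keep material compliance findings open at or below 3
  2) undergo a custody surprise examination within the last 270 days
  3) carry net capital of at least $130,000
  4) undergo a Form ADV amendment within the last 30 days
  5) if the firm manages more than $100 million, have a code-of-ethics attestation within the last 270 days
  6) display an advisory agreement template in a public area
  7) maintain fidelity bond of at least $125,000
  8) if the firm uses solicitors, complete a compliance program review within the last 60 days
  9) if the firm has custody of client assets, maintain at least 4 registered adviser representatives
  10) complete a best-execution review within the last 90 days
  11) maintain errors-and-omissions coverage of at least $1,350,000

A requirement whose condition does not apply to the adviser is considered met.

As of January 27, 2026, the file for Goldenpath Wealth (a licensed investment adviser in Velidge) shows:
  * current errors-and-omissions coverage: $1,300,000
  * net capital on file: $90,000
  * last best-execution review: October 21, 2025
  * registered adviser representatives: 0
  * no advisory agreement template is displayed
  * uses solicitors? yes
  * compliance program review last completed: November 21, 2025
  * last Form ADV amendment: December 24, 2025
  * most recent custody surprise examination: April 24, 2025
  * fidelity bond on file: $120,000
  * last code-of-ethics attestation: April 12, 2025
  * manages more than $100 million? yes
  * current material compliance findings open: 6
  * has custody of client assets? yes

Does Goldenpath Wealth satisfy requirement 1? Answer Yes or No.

No

1. material compliance findings open 6 > 3 → not met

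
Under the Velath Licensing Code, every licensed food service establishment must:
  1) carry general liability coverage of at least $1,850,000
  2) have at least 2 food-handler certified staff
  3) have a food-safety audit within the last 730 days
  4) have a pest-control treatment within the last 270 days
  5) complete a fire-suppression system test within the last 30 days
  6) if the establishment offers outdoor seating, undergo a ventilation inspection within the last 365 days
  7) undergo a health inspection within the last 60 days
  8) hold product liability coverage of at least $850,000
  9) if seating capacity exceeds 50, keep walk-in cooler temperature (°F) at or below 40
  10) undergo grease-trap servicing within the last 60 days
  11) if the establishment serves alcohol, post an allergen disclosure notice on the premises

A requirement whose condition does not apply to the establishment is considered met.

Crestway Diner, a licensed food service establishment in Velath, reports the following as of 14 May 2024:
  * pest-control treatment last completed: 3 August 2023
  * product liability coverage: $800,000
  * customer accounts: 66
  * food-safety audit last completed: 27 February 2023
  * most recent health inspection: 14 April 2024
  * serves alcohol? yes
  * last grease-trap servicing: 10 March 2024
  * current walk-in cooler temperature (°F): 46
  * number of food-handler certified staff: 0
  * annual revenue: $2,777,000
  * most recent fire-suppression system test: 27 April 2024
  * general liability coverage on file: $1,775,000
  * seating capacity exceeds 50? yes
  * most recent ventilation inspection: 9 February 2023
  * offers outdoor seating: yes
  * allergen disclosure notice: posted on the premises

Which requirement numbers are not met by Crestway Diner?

1, 2, 4, 6, 8, 9, 10

1. general liability coverage $1,775,000 < $1,850,000 → not met
2. food-handler certified staff 0 < 2 → not met
3. food-safety audit 442 days ago vs limit 730 → met
4. pest-control treatment 285 days ago vs limit 270 → not met
5. fire-suppression system test 17 days ago vs limit 30 → met
6. condition 'offers outdoor seating' holds; ventilation inspection 460 days ago vs limit 365 → not met
7. health inspection 30 days ago vs limit 60 → met
8. product liability coverage $800,000 < $850,000 → not met
9. condition 'seating capacity exceeds 50' holds; walk-in cooler temperature (°F) 46 > 40 → not met
10. grease-trap servicing 65 days ago vs limit 60 → not met
11. condition 'serves alcohol' holds; allergen disclosure notice present → met
Not met: 1, 2, 4, 6, 8, 9, 10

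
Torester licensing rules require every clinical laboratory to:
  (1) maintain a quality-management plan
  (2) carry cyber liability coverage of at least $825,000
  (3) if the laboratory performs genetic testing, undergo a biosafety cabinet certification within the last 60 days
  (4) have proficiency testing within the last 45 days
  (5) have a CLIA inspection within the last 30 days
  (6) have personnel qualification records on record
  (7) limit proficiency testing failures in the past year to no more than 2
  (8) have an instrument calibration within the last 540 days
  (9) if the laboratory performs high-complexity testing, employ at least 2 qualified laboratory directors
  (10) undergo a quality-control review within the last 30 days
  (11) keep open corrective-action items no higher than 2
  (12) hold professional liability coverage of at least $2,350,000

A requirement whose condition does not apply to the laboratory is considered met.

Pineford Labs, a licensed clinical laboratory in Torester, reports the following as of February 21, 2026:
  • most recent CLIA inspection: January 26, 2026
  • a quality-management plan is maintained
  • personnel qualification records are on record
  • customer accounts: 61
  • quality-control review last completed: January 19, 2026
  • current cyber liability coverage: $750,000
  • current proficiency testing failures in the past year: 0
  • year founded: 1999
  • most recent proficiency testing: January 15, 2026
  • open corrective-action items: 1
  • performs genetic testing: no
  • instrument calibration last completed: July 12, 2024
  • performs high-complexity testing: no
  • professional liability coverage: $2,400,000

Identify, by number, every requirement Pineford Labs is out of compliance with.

2, 8, 10

1. quality-management plan present → met
2. cyber liability coverage $750,000 < $825,000 → not met
3. condition 'performs genetic testing' does not hold → requirement n/a → met
4. proficiency testing 37 days ago vs limit 45 → met
5. CLIA inspection 26 days ago vs limit 30 → met
6. personnel qualification records present → met
7. proficiency testing failures in the past year 0 ≤ 2 → met
8. instrument calibration 589 days ago vs limit 540 → not met
9. condition 'performs high-complexity testing' does not hold → requirement n/a → met
10. quality-control review 33 days ago vs limit 30 → not met
11. open corrective-action items 1 ≤ 2 → met
12. professional liability coverage $2,400,000 ≥ $2,350,000 → met
Not met: 2, 8, 10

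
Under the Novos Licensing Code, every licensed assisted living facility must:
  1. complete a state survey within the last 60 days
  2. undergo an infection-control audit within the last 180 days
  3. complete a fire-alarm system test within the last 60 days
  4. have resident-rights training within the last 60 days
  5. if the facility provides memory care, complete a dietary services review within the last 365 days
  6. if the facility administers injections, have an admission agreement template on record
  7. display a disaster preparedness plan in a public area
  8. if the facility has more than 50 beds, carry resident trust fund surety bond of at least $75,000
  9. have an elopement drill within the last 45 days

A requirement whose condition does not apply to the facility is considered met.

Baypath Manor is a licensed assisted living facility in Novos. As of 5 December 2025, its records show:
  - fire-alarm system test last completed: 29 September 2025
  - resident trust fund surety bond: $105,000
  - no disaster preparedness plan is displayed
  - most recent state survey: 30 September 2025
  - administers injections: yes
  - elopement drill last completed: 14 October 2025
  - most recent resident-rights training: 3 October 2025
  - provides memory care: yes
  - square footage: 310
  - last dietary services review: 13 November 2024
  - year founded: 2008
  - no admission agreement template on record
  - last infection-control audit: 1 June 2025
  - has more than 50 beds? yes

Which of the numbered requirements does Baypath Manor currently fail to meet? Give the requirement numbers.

1, 2, 3, 4, 5, 6, 7, 9

1. state survey 66 days ago vs limit 60 → not met
2. infection-control audit 187 days ago vs limit 180 → not met
3. fire-alarm system test 67 days ago vs limit 60 → not met
4. resident-rights training 63 days ago vs limit 60 → not met
5. condition 'provides memory care' holds; dietary services review 387 days ago vs limit 365 → not met
6. condition 'administers injections' holds; admission agreement template absent → not met
7. disaster preparedness plan absent → not met
8. condition 'has more than 50 beds' holds; resident trust fund surety bond $105,000 ≥ $75,000 → met
9. elopement drill 52 days ago vs limit 45 → not met
Not met: 1, 2, 3, 4, 5, 6, 7, 9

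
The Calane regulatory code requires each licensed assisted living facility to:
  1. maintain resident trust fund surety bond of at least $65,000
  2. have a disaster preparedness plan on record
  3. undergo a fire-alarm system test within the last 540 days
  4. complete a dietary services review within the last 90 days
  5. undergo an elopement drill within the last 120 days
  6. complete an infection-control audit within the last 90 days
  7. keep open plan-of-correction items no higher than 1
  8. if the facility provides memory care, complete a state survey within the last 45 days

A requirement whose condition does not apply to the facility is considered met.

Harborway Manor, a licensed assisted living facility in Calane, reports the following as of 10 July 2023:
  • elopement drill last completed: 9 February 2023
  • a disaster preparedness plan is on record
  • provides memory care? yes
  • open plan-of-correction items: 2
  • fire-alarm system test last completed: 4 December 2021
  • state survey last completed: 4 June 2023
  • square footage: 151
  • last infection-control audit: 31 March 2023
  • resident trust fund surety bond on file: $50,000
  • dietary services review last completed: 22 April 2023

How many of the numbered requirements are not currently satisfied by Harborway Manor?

5

1. resident trust fund surety bond $50,000 < $65,000 → not met
2. disaster preparedness plan present → met
3. fire-alarm system test 583 days ago vs limit 540 → not met
4. dietary services review 79 days ago vs limit 90 → met
5. elopement drill 151 days ago vs limit 120 → not met
6. infection-control audit 101 days ago vs limit 90 → not met
7. open plan-of-correction items 2 > 1 → not met
8. condition 'provides memory care' holds; state survey 36 days ago vs limit 45 → met
Not met: 5 of 8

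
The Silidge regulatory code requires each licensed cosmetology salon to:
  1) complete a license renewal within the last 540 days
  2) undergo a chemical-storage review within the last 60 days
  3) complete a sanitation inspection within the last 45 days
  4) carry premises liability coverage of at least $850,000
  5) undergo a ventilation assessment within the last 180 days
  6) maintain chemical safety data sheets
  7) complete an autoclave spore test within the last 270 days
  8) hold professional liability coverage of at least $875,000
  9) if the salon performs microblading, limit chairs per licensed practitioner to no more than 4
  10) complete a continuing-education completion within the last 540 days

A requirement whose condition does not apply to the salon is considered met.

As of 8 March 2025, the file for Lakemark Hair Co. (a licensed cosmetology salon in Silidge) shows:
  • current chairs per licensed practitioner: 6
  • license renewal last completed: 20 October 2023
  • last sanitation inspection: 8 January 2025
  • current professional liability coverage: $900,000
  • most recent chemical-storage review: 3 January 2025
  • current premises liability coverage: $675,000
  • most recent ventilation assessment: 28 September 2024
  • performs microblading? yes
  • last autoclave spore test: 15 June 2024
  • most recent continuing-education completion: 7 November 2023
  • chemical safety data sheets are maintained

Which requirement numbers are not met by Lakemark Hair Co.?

1. license renewal 505 days ago vs limit 540 → met
2. chemical-storage review 64 days ago vs limit 60 → not met
3. sanitation inspection 59 days ago vs limit 45 → not met
4. premises liability coverage $675,000 < $850,000 → not met
5. ventilation assessment 161 days ago vs limit 180 → met
6. chemical safety data sheets present → met
7. autoclave spore test 266 days ago vs limit 270 → met
8. professional liability coverage $900,000 ≥ $875,000 → met
9. condition 'performs microblading' holds; chairs per licensed practitioner 6 > 4 → not met
10. continuing-education completion 487 days ago vs limit 540 → met
Not met: 2, 3, 4, 9

2, 3, 4, 9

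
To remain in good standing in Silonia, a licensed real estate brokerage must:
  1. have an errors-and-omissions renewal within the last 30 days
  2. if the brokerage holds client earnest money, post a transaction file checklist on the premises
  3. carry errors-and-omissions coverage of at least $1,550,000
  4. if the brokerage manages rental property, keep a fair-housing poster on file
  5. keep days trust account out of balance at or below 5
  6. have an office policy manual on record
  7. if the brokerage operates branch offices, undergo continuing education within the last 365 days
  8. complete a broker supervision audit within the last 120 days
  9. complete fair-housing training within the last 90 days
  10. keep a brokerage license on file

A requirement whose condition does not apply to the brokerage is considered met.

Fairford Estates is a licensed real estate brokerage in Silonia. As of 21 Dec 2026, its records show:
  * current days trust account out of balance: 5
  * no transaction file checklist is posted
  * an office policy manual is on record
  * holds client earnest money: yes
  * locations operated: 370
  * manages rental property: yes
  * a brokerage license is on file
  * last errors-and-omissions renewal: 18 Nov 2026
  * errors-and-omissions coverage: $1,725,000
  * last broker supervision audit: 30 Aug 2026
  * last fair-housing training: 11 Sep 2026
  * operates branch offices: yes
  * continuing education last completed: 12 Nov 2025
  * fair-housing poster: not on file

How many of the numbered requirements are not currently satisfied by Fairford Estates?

1. errors-and-omissions renewal 33 days ago vs limit 30 → not met
2. condition 'holds client earnest money' holds; transaction file checklist absent → not met
3. errors-and-omissions coverage $1,725,000 ≥ $1,550,000 → met
4. condition 'manages rental property' holds; fair-housing poster absent → not met
5. days trust account out of balance 5 ≤ 5 → met
6. office policy manual present → met
7. condition 'operates branch offices' holds; continuing education 404 days ago vs limit 365 → not met
8. broker supervision audit 113 days ago vs limit 120 → met
9. fair-housing training 101 days ago vs limit 90 → not met
10. brokerage license present → met
Not met: 5 of 10

5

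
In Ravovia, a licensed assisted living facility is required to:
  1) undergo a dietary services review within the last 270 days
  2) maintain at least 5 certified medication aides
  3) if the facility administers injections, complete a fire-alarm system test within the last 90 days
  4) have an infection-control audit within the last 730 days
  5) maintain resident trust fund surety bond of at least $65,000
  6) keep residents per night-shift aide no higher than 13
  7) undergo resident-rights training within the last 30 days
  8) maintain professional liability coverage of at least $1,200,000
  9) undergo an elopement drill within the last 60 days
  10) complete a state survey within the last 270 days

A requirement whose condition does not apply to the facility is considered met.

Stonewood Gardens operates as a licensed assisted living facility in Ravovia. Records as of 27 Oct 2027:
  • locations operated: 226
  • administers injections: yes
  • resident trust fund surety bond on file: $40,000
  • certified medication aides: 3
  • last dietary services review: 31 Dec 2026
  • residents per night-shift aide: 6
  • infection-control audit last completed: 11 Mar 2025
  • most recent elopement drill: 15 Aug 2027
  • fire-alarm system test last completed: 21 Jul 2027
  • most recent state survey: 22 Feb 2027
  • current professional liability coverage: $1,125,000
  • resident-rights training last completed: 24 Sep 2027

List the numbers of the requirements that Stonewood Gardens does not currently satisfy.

1. dietary services review 300 days ago vs limit 270 → not met
2. certified medication aides 3 < 5 → not met
3. condition 'administers injections' holds; fire-alarm system test 98 days ago vs limit 90 → not met
4. infection-control audit 960 days ago vs limit 730 → not met
5. resident trust fund surety bond $40,000 < $65,000 → not met
6. residents per night-shift aide 6 ≤ 13 → met
7. resident-rights training 33 days ago vs limit 30 → not met
8. professional liability coverage $1,125,000 < $1,200,000 → not met
9. elopement drill 73 days ago vs limit 60 → not met
10. state survey 247 days ago vs limit 270 → met
Not met: 1, 2, 3, 4, 5, 7, 8, 9

1, 2, 3, 4, 5, 7, 8, 9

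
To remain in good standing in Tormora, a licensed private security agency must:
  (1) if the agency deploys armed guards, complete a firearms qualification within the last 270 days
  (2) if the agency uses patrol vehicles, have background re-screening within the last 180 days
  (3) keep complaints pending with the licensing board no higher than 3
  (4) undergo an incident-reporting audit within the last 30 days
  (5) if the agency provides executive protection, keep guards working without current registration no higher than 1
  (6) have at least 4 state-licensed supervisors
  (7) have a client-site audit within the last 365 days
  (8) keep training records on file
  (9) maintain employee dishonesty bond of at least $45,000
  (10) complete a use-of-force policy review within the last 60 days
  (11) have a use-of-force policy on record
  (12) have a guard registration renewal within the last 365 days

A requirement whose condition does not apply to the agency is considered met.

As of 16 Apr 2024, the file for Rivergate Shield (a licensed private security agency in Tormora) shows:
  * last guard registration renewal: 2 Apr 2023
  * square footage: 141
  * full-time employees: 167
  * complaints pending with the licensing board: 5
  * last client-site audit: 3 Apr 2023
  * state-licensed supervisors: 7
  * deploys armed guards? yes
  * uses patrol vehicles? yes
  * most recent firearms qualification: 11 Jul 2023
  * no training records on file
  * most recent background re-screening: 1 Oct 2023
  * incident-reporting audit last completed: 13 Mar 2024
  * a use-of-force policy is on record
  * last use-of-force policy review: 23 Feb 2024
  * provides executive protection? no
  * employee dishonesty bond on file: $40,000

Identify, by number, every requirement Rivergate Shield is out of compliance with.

1, 2, 3, 4, 7, 8, 9, 12

1. condition 'deploys armed guards' holds; firearms qualification 280 days ago vs limit 270 → not met
2. condition 'uses patrol vehicles' holds; background re-screening 198 days ago vs limit 180 → not met
3. complaints pending with the licensing board 5 > 3 → not met
4. incident-reporting audit 34 days ago vs limit 30 → not met
5. condition 'provides executive protection' does not hold → requirement n/a → met
6. state-licensed supervisors 7 ≥ 4 → met
7. client-site audit 379 days ago vs limit 365 → not met
8. training records absent → not met
9. employee dishonesty bond $40,000 < $45,000 → not met
10. use-of-force policy review 53 days ago vs limit 60 → met
11. use-of-force policy present → met
12. guard registration renewal 380 days ago vs limit 365 → not met
Not met: 1, 2, 3, 4, 7, 8, 9, 12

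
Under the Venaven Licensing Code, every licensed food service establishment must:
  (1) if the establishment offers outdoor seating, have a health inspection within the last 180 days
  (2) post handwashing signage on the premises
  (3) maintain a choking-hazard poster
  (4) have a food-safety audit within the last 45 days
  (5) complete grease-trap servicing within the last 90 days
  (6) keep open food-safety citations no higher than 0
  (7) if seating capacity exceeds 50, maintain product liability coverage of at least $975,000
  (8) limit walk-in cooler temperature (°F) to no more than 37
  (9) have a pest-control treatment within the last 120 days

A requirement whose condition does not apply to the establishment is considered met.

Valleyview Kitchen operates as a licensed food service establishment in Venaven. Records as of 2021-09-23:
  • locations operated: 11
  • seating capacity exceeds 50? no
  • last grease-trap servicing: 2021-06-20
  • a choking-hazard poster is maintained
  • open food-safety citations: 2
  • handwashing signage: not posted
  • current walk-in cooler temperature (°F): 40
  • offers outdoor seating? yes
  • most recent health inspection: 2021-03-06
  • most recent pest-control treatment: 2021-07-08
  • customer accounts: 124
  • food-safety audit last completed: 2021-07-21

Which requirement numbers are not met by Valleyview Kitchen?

1. condition 'offers outdoor seating' holds; health inspection 201 days ago vs limit 180 → not met
2. handwashing signage absent → not met
3. choking-hazard poster present → met
4. food-safety audit 64 days ago vs limit 45 → not met
5. grease-trap servicing 95 days ago vs limit 90 → not met
6. open food-safety citations 2 > 0 → not met
7. condition 'seating capacity exceeds 50' does not hold → requirement n/a → met
8. walk-in cooler temperature (°F) 40 > 37 → not met
9. pest-control treatment 77 days ago vs limit 120 → met
Not met: 1, 2, 4, 5, 6, 8

1, 2, 4, 5, 6, 8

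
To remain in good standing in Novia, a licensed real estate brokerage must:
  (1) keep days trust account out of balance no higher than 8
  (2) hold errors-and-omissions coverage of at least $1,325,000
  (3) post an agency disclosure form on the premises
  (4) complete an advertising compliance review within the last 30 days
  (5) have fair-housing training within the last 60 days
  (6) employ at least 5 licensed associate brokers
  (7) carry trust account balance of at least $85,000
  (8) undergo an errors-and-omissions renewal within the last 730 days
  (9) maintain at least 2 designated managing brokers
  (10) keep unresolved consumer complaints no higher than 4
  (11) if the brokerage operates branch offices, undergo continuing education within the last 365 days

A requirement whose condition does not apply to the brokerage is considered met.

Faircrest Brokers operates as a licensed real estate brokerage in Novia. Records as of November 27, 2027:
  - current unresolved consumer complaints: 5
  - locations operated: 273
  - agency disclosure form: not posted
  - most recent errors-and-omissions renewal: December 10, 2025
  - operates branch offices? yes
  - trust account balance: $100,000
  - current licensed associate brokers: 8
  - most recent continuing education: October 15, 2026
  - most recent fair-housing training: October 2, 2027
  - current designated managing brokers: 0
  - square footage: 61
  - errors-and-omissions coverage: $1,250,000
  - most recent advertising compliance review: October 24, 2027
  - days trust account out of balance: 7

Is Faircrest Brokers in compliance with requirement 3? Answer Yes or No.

No

3. agency disclosure form absent → not met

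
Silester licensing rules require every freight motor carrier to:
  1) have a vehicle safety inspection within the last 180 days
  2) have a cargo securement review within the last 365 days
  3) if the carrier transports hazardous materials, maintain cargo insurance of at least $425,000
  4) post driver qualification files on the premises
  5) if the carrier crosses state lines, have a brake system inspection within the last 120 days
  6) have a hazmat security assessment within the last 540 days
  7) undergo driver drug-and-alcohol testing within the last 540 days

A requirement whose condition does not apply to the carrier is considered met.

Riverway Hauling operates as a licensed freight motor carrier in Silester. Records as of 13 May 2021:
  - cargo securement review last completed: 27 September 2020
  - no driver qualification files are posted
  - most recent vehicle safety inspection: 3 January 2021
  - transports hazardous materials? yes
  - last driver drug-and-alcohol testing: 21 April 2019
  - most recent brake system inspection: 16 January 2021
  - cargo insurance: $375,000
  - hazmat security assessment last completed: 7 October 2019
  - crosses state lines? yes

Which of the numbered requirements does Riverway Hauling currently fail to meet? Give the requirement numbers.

3, 4, 6, 7

1. vehicle safety inspection 130 days ago vs limit 180 → met
2. cargo securement review 228 days ago vs limit 365 → met
3. condition 'transports hazardous materials' holds; cargo insurance $375,000 < $425,000 → not met
4. driver qualification files absent → not met
5. condition 'crosses state lines' holds; brake system inspection 117 days ago vs limit 120 → met
6. hazmat security assessment 584 days ago vs limit 540 → not met
7. driver drug-and-alcohol testing 753 days ago vs limit 540 → not met
Not met: 3, 4, 6, 7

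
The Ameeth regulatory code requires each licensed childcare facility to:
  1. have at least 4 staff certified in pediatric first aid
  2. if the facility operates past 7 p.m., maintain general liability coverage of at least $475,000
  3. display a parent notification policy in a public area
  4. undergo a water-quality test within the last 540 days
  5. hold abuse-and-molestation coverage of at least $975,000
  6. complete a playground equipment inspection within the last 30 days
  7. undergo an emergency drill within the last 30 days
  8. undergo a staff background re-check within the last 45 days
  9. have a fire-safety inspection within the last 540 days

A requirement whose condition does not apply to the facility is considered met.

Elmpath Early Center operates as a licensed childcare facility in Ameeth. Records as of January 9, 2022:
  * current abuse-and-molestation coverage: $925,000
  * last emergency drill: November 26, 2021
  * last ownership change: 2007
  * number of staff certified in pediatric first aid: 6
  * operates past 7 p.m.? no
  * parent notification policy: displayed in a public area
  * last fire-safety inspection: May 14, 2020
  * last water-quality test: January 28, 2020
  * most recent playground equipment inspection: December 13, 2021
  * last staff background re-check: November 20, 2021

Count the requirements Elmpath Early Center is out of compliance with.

5

1. staff certified in pediatric first aid 6 ≥ 4 → met
2. condition 'operates past 7 p.m.' does not hold → requirement n/a → met
3. parent notification policy present → met
4. water-quality test 712 days ago vs limit 540 → not met
5. abuse-and-molestation coverage $925,000 < $975,000 → not met
6. playground equipment inspection 27 days ago vs limit 30 → met
7. emergency drill 44 days ago vs limit 30 → not met
8. staff background re-check 50 days ago vs limit 45 → not met
9. fire-safety inspection 605 days ago vs limit 540 → not met
Not met: 5 of 9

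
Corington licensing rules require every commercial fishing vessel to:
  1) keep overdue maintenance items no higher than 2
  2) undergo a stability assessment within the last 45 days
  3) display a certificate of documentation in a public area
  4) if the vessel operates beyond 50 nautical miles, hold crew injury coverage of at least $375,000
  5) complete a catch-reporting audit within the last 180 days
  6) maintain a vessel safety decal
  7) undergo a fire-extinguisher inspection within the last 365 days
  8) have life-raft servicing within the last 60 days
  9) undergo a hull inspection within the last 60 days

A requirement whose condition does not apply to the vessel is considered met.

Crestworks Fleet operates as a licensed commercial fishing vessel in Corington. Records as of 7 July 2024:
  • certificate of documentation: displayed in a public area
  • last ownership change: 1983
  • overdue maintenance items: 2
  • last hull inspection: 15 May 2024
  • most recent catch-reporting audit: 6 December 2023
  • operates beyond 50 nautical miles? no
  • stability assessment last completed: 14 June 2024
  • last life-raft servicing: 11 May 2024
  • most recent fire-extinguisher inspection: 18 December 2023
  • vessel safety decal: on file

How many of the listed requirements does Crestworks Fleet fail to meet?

1

1. overdue maintenance items 2 ≤ 2 → met
2. stability assessment 23 days ago vs limit 45 → met
3. certificate of documentation present → met
4. condition 'operates beyond 50 nautical miles' does not hold → requirement n/a → met
5. catch-reporting audit 214 days ago vs limit 180 → not met
6. vessel safety decal present → met
7. fire-extinguisher inspection 202 days ago vs limit 365 → met
8. life-raft servicing 57 days ago vs limit 60 → met
9. hull inspection 53 days ago vs limit 60 → met
Not met: 1 of 9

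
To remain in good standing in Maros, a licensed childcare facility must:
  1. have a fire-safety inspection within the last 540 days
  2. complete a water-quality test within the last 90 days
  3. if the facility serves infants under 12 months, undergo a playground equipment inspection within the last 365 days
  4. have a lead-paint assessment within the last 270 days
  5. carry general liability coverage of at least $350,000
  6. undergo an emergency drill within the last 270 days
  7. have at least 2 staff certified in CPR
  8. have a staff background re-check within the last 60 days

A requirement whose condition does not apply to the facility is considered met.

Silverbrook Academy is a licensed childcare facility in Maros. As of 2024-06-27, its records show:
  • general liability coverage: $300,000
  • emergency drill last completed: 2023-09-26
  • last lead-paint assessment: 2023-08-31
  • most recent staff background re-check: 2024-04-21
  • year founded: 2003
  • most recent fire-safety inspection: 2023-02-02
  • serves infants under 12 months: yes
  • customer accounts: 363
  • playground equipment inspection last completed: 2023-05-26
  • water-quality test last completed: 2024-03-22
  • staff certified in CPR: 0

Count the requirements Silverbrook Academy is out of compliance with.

1. fire-safety inspection 511 days ago vs limit 540 → met
2. water-quality test 97 days ago vs limit 90 → not met
3. condition 'serves infants under 12 months' holds; playground equipment inspection 398 days ago vs limit 365 → not met
4. lead-paint assessment 301 days ago vs limit 270 → not met
5. general liability coverage $300,000 < $350,000 → not met
6. emergency drill 275 days ago vs limit 270 → not met
7. staff certified in CPR 0 < 2 → not met
8. staff background re-check 67 days ago vs limit 60 → not met
Not met: 7 of 8

7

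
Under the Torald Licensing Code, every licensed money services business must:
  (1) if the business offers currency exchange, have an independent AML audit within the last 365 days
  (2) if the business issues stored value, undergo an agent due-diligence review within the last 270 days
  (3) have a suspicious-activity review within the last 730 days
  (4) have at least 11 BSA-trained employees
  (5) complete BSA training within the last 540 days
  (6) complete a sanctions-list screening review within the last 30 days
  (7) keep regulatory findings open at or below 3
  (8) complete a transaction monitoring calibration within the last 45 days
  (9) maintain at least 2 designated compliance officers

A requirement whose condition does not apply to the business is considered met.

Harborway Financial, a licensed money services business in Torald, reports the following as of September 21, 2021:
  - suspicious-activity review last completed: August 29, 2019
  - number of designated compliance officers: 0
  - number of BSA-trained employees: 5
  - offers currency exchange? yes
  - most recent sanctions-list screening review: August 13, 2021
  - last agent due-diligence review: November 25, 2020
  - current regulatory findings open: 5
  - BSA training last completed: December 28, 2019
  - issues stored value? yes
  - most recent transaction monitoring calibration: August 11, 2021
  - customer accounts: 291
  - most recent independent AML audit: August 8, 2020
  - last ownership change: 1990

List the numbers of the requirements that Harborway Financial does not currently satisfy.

1, 2, 3, 4, 5, 6, 7, 9

1. condition 'offers currency exchange' holds; independent AML audit 409 days ago vs limit 365 → not met
2. condition 'issues stored value' holds; agent due-diligence review 300 days ago vs limit 270 → not met
3. suspicious-activity review 754 days ago vs limit 730 → not met
4. BSA-trained employees 5 < 11 → not met
5. BSA training 633 days ago vs limit 540 → not met
6. sanctions-list screening review 39 days ago vs limit 30 → not met
7. regulatory findings open 5 > 3 → not met
8. transaction monitoring calibration 41 days ago vs limit 45 → met
9. designated compliance officers 0 < 2 → not met
Not met: 1, 2, 3, 4, 5, 6, 7, 9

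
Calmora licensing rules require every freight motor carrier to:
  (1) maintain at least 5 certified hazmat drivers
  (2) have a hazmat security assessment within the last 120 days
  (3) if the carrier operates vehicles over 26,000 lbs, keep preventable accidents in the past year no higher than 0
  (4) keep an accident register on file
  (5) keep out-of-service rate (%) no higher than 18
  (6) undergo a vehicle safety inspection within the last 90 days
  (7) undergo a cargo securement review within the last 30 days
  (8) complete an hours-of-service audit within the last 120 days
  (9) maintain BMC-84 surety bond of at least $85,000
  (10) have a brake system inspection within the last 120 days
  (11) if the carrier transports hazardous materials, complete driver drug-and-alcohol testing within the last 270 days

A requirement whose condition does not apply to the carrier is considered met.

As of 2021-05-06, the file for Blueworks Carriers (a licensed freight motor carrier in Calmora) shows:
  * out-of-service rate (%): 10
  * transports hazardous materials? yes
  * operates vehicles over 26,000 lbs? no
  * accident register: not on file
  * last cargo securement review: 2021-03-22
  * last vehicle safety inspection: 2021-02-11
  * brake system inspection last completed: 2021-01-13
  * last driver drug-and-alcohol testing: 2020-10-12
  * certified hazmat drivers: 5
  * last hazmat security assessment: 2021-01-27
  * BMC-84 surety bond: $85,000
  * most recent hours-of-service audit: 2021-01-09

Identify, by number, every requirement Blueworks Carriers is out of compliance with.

4, 7

1. certified hazmat drivers 5 ≥ 5 → met
2. hazmat security assessment 99 days ago vs limit 120 → met
3. condition 'operates vehicles over 26,000 lbs' does not hold → requirement n/a → met
4. accident register absent → not met
5. out-of-service rate (%) 10 ≤ 18 → met
6. vehicle safety inspection 84 days ago vs limit 90 → met
7. cargo securement review 45 days ago vs limit 30 → not met
8. hours-of-service audit 117 days ago vs limit 120 → met
9. BMC-84 surety bond $85,000 ≥ $85,000 → met
10. brake system inspection 113 days ago vs limit 120 → met
11. condition 'transports hazardous materials' holds; driver drug-and-alcohol testing 206 days ago vs limit 270 → met
Not met: 4, 7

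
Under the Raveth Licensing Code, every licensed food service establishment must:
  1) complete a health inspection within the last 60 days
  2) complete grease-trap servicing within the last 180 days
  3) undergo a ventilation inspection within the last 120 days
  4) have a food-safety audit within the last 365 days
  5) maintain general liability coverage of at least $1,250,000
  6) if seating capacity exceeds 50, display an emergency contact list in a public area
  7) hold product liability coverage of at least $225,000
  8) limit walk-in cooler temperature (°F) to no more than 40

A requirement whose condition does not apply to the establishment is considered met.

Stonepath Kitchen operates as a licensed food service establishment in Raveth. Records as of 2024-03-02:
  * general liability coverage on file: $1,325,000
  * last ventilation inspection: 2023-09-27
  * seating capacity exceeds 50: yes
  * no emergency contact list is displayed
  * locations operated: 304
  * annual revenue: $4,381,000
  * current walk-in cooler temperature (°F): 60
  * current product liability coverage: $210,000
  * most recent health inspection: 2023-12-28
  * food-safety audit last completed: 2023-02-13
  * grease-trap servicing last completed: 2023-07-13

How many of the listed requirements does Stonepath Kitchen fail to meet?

1. health inspection 65 days ago vs limit 60 → not met
2. grease-trap servicing 233 days ago vs limit 180 → not met
3. ventilation inspection 157 days ago vs limit 120 → not met
4. food-safety audit 383 days ago vs limit 365 → not met
5. general liability coverage $1,325,000 ≥ $1,250,000 → met
6. condition 'seating capacity exceeds 50' holds; emergency contact list absent → not met
7. product liability coverage $210,000 < $225,000 → not met
8. walk-in cooler temperature (°F) 60 > 40 → not met
Not met: 7 of 8

7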